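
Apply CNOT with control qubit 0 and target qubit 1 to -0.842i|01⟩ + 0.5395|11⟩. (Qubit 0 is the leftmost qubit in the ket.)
-0.842i|01⟩ + 0.5395|10⟩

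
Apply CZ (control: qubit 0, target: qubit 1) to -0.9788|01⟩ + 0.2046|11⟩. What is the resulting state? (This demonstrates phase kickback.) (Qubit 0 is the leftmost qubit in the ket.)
-0.9788|01⟩ - 0.2046|11⟩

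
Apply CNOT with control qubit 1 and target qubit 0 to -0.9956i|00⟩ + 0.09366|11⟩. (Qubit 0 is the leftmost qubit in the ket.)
-0.9956i|00⟩ + 0.09366|01⟩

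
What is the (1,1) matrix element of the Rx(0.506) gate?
0.9682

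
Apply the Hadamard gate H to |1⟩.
1/√2|0⟩ - 1/√2|1⟩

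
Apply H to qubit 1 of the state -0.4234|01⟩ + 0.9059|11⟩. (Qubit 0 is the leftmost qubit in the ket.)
-0.2994|00⟩ + 0.2994|01⟩ + 0.6406|10⟩ - 0.6406|11⟩

H on qubit 1 mixes each pair of kets that differ only in qubit 1: amplitudes (a, b) of (|…0…⟩, |…1…⟩) become ((a + b)/√2, (a − b)/√2). Kets absent from the input have amplitude 0.
(|00⟩, |01⟩): (a, b) = (0, -0.4234) → (-0.2994, 0.2994)
(|10⟩, |11⟩): (a, b) = (0, 0.9059) → (0.6406, -0.6406)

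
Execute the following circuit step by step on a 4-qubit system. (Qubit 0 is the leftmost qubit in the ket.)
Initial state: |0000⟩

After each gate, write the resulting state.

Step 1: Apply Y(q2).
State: i|0010⟩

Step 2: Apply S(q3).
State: i|0010⟩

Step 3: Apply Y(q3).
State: -|0011⟩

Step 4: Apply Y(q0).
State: -i|1011⟩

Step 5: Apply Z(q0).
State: i|1011⟩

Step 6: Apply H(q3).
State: (1/√2)i|1010⟩ - (1/√2)i|1011⟩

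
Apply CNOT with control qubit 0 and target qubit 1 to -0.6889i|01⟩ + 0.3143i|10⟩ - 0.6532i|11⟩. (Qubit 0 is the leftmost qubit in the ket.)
-0.6889i|01⟩ - 0.6532i|10⟩ + 0.3143i|11⟩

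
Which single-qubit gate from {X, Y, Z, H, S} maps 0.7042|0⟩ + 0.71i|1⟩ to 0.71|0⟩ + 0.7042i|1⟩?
Y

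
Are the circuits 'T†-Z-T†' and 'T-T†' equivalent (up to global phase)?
No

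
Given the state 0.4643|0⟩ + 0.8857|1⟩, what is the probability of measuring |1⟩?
0.7845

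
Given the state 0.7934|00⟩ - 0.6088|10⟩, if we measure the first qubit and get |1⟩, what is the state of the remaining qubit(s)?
-|0⟩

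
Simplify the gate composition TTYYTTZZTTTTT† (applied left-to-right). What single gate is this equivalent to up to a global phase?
T†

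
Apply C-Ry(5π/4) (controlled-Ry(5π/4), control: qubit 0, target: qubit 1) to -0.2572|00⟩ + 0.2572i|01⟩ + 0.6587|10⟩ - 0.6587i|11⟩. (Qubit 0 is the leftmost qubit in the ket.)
-0.2572|00⟩ + 0.2572i|01⟩ + (-0.2521 + 0.6086i)|10⟩ + (0.6086 + 0.2521i)|11⟩

C-Ry(5π/4) leaves the control-|0⟩ kets |00⟩, |01⟩ unchanged and applies Ry(5π/4) to qubit 1 on the control-|1⟩ pair (|10⟩, |11⟩).
Ry(5π/4) = [[cos(θ/2), −sin(θ/2)], [sin(θ/2), cos(θ/2)]]; θ = 5π/4, cos(θ/2) ≈ -0.382683, sin(θ/2) ≈ 0.92388.
With a = amp(|10⟩) = 0.6587 and b = amp(|11⟩) = -0.6587i:
new amp(|10⟩) = (-0.382683)·a + (-0.92388)·b = (-0.2521 + 0.6086i)
new amp(|11⟩) = (0.92388)·a + (-0.382683)·b = (0.6086 + 0.2521i)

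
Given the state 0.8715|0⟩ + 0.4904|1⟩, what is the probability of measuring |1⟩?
0.2405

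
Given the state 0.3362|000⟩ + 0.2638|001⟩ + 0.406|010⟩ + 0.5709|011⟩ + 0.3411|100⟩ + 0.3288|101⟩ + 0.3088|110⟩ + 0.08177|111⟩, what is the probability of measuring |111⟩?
0.006686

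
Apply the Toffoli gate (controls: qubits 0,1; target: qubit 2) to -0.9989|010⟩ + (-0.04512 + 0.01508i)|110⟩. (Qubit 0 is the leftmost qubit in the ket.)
-0.9989|010⟩ + (-0.04512 + 0.01508i)|111⟩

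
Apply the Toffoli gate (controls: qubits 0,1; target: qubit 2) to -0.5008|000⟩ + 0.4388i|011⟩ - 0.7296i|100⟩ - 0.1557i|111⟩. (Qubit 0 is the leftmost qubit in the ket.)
-0.5008|000⟩ + 0.4388i|011⟩ - 0.7296i|100⟩ - 0.1557i|110⟩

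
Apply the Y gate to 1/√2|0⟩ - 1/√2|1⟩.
(1/√2)i|0⟩ + (1/√2)i|1⟩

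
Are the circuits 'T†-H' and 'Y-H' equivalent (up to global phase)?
No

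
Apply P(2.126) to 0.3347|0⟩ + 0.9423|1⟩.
0.3347|0⟩ + (-0.4967 + 0.8008i)|1⟩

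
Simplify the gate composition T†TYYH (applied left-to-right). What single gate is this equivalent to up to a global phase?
H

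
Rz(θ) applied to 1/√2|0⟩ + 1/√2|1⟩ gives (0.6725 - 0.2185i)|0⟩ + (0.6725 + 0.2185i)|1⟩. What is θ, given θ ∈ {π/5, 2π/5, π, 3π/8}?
π/5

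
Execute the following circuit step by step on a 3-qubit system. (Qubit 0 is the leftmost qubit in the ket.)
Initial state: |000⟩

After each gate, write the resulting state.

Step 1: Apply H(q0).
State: 1/√2|000⟩ + 1/√2|100⟩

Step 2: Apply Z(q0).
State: 1/√2|000⟩ - 1/√2|100⟩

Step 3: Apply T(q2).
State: 1/√2|000⟩ - 1/√2|100⟩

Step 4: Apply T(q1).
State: 1/√2|000⟩ - 1/√2|100⟩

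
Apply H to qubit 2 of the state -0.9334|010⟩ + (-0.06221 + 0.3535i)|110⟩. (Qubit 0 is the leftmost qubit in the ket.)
-0.66|010⟩ - 0.66|011⟩ + (-0.04399 + 0.25i)|110⟩ + (-0.04399 + 0.25i)|111⟩

H on qubit 2 mixes each pair of kets that differ only in qubit 2: amplitudes (a, b) of (|…0…⟩, |…1…⟩) become ((a + b)/√2, (a − b)/√2). Kets absent from the input have amplitude 0.
(|010⟩, |011⟩): (a, b) = (-0.9334, 0) → (-0.66, -0.66)
(|110⟩, |111⟩): (a, b) = ((-0.06221 + 0.3535i), 0) → ((-0.04399 + 0.25i), (-0.04399 + 0.25i))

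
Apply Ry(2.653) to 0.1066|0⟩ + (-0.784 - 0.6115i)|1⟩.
(0.7865 + 0.5933i)|0⟩ + (-0.08619 - 0.1479i)|1⟩

Ry(2.653) = [[cos(θ/2), −sin(θ/2)], [sin(θ/2), cos(θ/2)]]; θ = 2.653, cos(θ/2) ≈ 0.241874, sin(θ/2) ≈ 0.970308.
With a = amp(|0⟩) = 0.1066 and b = amp(|1⟩) = (-0.784 - 0.6115i):
new amp(|0⟩) = (0.241874)·a + (-0.970308)·b = (0.7865 + 0.5933i)
new amp(|1⟩) = (0.970308)·a + (0.241874)·b = (-0.08619 - 0.1479i)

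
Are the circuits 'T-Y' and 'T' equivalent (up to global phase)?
No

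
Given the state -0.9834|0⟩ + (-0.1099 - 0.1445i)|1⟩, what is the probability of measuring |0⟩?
0.9671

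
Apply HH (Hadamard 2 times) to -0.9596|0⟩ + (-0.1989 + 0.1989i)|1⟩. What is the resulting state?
-0.9596|0⟩ + (-0.1989 + 0.1989i)|1⟩

H² = I, so an even number of Hadamards cancels: H^2 = I and the state is unchanged.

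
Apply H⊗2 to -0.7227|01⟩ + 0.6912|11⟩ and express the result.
-0.01575|00⟩ + 0.01575|01⟩ - 0.707|10⟩ + 0.707|11⟩

H⊗2 gives amp(|y⟩) = (1/2) Σ_x (−1)^(x·y) amp(|x⟩), where x·y is the number of positions in which both x and y have a 1.
|00⟩: (-0.7227 + 0.6912)/2 = -0.01575
|01⟩: (0.7227 - 0.6912)/2 = 0.01575
|10⟩: (-0.7227 - 0.6912)/2 = -0.707
|11⟩: (0.7227 + 0.6912)/2 = 0.707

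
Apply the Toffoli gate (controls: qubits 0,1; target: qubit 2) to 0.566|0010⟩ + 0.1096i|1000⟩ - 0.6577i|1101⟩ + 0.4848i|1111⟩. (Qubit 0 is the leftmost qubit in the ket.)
0.566|0010⟩ + 0.1096i|1000⟩ + 0.4848i|1101⟩ - 0.6577i|1111⟩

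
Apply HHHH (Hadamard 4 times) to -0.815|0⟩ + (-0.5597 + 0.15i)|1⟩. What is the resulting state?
-0.815|0⟩ + (-0.5597 + 0.15i)|1⟩

H² = I, so an even number of Hadamards cancels: H^4 = I and the state is unchanged.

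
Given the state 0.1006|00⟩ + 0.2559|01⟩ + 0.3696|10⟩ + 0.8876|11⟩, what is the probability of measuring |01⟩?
0.06548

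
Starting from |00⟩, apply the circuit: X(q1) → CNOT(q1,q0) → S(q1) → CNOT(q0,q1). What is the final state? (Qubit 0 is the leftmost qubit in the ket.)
i|10⟩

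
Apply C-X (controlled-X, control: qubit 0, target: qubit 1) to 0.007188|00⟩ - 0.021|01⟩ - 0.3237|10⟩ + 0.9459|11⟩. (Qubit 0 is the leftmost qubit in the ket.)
0.007188|00⟩ - 0.021|01⟩ + 0.9459|10⟩ - 0.3237|11⟩

C-X leaves the control-|0⟩ kets |00⟩, |01⟩ unchanged and applies X to qubit 1 on the control-|1⟩ pair (|10⟩, |11⟩).
X = [[0, 1], [1, 0]].
With a = amp(|10⟩) = -0.3237 and b = amp(|11⟩) = 0.9459:
new amp(|10⟩) = (1)·b = 0.9459
new amp(|11⟩) = (1)·a = -0.3237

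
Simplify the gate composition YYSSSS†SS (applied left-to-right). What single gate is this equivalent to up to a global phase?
I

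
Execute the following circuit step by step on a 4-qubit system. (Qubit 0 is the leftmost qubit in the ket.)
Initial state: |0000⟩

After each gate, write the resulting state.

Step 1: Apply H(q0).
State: 1/√2|0000⟩ + 1/√2|1000⟩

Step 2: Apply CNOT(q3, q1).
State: 1/√2|0000⟩ + 1/√2|1000⟩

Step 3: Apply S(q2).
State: 1/√2|0000⟩ + 1/√2|1000⟩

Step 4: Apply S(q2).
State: 1/√2|0000⟩ + 1/√2|1000⟩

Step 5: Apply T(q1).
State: 1/√2|0000⟩ + 1/√2|1000⟩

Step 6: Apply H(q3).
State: 1/2|0000⟩ + 1/2|0001⟩ + 1/2|1000⟩ + 1/2|1001⟩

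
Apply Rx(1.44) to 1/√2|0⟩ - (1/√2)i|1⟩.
0.06535|0⟩ - 0.9979i|1⟩

Rx(1.44) = [[cos(θ/2), −i·sin(θ/2)], [−i·sin(θ/2), cos(θ/2)]]; θ = 1.44, cos(θ/2) ≈ 0.751806, sin(θ/2) ≈ 0.659385.
With a = amp(|0⟩) = 1/√2 and b = amp(|1⟩) = -(1/√2)i:
new amp(|0⟩) = (0.751806)·a + (-0.659385i)·b = 0.06535
new amp(|1⟩) = (-0.659385i)·a + (0.751806)·b = -0.9979i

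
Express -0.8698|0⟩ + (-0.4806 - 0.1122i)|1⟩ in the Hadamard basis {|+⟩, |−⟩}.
(-0.9549 - 0.07934i)|+⟩ + (-0.2752 + 0.07934i)|−⟩

With |ψ⟩ = α|0⟩ + β|1⟩, the Hadamard-basis coefficients are ⟨+|ψ⟩ = (α + β)/√2 and ⟨−|ψ⟩ = (α − β)/√2.
Here α = -0.8698, β = (-0.4806 - 0.1122i): (α + β)/√2 = (-0.9549 - 0.07934i), (α − β)/√2 = (-0.2752 + 0.07934i).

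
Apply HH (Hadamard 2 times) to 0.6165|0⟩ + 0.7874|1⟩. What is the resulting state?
0.6165|0⟩ + 0.7874|1⟩

H² = I, so an even number of Hadamards cancels: H^2 = I and the state is unchanged.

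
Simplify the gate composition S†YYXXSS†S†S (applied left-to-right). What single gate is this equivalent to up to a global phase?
S†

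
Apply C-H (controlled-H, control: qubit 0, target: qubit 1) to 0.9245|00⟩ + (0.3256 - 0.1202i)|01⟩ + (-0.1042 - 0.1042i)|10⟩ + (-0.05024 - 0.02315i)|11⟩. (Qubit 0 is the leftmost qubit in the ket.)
0.9245|00⟩ + (0.3256 - 0.1202i)|01⟩ + (-0.1092 - 0.09005i)|10⟩ + (-0.03816 - 0.05731i)|11⟩

C-H leaves the control-|0⟩ kets |00⟩, |01⟩ unchanged and applies H to qubit 1 on the control-|1⟩ pair (|10⟩, |11⟩).
H = [[1/√2, 1/√2], [1/√2, -1/√2]].
With a = amp(|10⟩) = (-0.1042 - 0.1042i) and b = amp(|11⟩) = (-0.05024 - 0.02315i):
new amp(|10⟩) = (1/√2)·a + (1/√2)·b = (-0.1092 - 0.09005i)
new amp(|11⟩) = (1/√2)·a + (-1/√2)·b = (-0.03816 - 0.05731i)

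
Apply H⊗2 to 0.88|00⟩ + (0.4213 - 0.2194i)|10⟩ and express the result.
(0.6507 - 0.1097i)|00⟩ + (0.6507 - 0.1097i)|01⟩ + (0.2294 + 0.1097i)|10⟩ + (0.2294 + 0.1097i)|11⟩

H⊗2 gives amp(|y⟩) = (1/2) Σ_x (−1)^(x·y) amp(|x⟩), where x·y is the number of positions in which both x and y have a 1.
|00⟩: (0.88 + (0.4213 - 0.2194i))/2 = (0.6507 - 0.1097i)
|01⟩: (0.88 + (0.4213 - 0.2194i))/2 = (0.6507 - 0.1097i)
|10⟩: (0.88 - (0.4213 - 0.2194i))/2 = (0.2294 + 0.1097i)
|11⟩: (0.88 - (0.4213 - 0.2194i))/2 = (0.2294 + 0.1097i)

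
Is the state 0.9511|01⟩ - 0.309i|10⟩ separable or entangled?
Entangled

Writing the state as a|00⟩ + b|01⟩ + c|10⟩ + d|11⟩, it is a product state iff ad − bc = 0.
Here (a, b, c, d) = (0, 0.9511, -0.309i, 0): ad − bc = (0)(0) − (0.9511)(-0.309i) = 0.2939i ≠ 0, so the state is entangled.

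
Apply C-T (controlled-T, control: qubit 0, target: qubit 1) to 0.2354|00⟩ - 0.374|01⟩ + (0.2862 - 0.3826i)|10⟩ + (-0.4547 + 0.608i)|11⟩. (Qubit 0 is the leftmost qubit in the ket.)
0.2354|00⟩ - 0.374|01⟩ + (0.2862 - 0.3826i)|10⟩ + (-0.7514 + 0.1084i)|11⟩

C-T leaves the control-|0⟩ kets |00⟩, |01⟩ unchanged and applies T to qubit 1 on the control-|1⟩ pair (|10⟩, |11⟩).
T = [[1, 0], [0, (1/√2 + (1/√2)i)]].
With a = amp(|10⟩) = (0.2862 - 0.3826i) and b = amp(|11⟩) = (-0.4547 + 0.608i):
new amp(|10⟩) = (1)·a = (0.2862 - 0.3826i)
new amp(|11⟩) = (1/√2 + (1/√2)i)·b = (-0.7514 + 0.1084i)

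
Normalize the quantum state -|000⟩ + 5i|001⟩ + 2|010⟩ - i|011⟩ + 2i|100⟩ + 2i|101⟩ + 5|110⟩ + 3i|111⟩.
-0.117|000⟩ + 0.5852i|001⟩ + 0.2341|010⟩ - 0.117i|011⟩ + 0.2341i|100⟩ + 0.2341i|101⟩ + 0.5852|110⟩ + 0.3511i|111⟩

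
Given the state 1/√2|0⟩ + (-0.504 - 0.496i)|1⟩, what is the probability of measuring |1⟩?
0.5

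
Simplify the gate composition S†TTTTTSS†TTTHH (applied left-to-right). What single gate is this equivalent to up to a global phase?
S†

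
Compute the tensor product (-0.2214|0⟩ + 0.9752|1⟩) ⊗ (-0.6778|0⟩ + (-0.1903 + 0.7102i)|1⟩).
0.1501|00⟩ + (0.04213 - 0.1572i)|01⟩ - 0.661|10⟩ + (-0.1856 + 0.6926i)|11⟩

amp(|b₁b₂…⟩) = product of the factor amplitudes for bits b₁, b₂, …; only kets whose every factor amplitude is nonzero survive.
|00⟩: (-0.2214)(-0.6778) = 0.1501
|01⟩: (-0.2214)(-0.1903 + 0.7102i) = (0.04213 - 0.1572i)
|10⟩: (0.9752)(-0.6778) = -0.661
|11⟩: (0.9752)(-0.1903 + 0.7102i) = (-0.1856 + 0.6926i)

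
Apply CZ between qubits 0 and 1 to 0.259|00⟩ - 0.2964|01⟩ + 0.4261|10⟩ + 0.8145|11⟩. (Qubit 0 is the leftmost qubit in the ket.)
0.259|00⟩ - 0.2964|01⟩ + 0.4261|10⟩ - 0.8145|11⟩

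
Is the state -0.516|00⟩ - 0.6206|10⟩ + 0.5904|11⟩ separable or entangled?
Entangled

Writing the state as a|00⟩ + b|01⟩ + c|10⟩ + d|11⟩, it is a product state iff ad − bc = 0.
Here (a, b, c, d) = (-0.516, 0, -0.6206, 0.5904): ad − bc = (-0.516)(0.5904) − (0)(-0.6206) = -0.3046 ≠ 0, so the state is entangled.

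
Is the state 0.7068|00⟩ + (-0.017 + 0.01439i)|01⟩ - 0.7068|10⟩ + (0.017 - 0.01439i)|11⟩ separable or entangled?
Separable

Writing the state as a|00⟩ + b|01⟩ + c|10⟩ + d|11⟩, it is a product state iff ad − bc = 0.
Here (a, b, c, d) = (0.7068, (-0.017 + 0.01439i), -0.7068, (0.017 - 0.01439i)): ad − bc = (0.7068)(0.017 - 0.01439i) − (-0.017 + 0.01439i)(-0.7068) = 0, so the state is separable.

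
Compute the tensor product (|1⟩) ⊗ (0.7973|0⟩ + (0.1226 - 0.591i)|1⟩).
0.7973|10⟩ + (0.1226 - 0.591i)|11⟩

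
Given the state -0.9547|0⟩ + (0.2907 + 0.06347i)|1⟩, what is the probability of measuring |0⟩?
0.9115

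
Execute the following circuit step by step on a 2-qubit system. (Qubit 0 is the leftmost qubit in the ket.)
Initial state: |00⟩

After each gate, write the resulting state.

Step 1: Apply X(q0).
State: |10⟩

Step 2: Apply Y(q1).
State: i|11⟩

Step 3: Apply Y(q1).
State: |10⟩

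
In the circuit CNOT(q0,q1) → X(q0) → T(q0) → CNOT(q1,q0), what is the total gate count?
4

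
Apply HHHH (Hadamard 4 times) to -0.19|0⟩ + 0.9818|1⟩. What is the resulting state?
-0.19|0⟩ + 0.9818|1⟩

H² = I, so an even number of Hadamards cancels: H^4 = I and the state is unchanged.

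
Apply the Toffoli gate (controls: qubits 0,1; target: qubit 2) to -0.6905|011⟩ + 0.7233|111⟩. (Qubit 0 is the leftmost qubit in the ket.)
-0.6905|011⟩ + 0.7233|110⟩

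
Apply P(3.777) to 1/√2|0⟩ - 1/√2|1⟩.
1/√2|0⟩ + (0.5691 + 0.4197i)|1⟩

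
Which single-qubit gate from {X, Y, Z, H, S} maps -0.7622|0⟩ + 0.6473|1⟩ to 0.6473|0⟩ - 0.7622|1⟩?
X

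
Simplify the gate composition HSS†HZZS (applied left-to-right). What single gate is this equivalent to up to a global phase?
S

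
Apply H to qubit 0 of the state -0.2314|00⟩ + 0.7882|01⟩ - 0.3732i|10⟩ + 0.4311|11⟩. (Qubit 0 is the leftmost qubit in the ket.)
(-0.1636 - 0.2639i)|00⟩ + 0.8622|01⟩ + (-0.1636 + 0.2639i)|10⟩ + 0.2525|11⟩

H on qubit 0 mixes each pair of kets that differ only in qubit 0: amplitudes (a, b) of (|…0…⟩, |…1…⟩) become ((a + b)/√2, (a − b)/√2). Kets absent from the input have amplitude 0.
(|00⟩, |10⟩): (a, b) = (-0.2314, -0.3732i) → ((-0.1636 - 0.2639i), (-0.1636 + 0.2639i))
(|01⟩, |11⟩): (a, b) = (0.7882, 0.4311) → (0.8622, 0.2525)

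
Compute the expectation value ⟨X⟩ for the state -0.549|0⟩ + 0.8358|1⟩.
-0.9177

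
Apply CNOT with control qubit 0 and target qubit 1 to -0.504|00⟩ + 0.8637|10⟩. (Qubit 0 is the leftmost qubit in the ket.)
-0.504|00⟩ + 0.8637|11⟩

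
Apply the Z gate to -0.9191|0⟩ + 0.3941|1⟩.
-0.9191|0⟩ - 0.3941|1⟩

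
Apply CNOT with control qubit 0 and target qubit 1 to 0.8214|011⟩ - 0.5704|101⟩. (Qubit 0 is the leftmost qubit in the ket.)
0.8214|011⟩ - 0.5704|111⟩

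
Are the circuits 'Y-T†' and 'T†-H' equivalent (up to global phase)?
No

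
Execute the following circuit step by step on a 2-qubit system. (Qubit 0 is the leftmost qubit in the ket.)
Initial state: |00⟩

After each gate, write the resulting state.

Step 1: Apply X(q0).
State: |10⟩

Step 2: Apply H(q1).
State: 1/√2|10⟩ + 1/√2|11⟩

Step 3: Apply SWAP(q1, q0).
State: 1/√2|01⟩ + 1/√2|11⟩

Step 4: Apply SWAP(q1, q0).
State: 1/√2|10⟩ + 1/√2|11⟩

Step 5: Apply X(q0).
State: 1/√2|00⟩ + 1/√2|01⟩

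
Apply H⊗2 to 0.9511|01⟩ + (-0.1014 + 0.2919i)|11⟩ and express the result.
(0.4249 + 0.146i)|00⟩ + (-0.4249 - 0.146i)|01⟩ + (0.5263 - 0.146i)|10⟩ + (-0.5263 + 0.146i)|11⟩

H⊗2 gives amp(|y⟩) = (1/2) Σ_x (−1)^(x·y) amp(|x⟩), where x·y is the number of positions in which both x and y have a 1.
|00⟩: (0.9511 + (-0.1014 + 0.2919i))/2 = (0.4249 + 0.146i)
|01⟩: (-0.9511 - (-0.1014 + 0.2919i))/2 = (-0.4249 - 0.146i)
|10⟩: (0.9511 - (-0.1014 + 0.2919i))/2 = (0.5263 - 0.146i)
|11⟩: (-0.9511 + (-0.1014 + 0.2919i))/2 = (-0.5263 + 0.146i)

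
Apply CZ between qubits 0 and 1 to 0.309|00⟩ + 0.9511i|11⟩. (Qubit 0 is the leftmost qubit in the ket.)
0.309|00⟩ - 0.9511i|11⟩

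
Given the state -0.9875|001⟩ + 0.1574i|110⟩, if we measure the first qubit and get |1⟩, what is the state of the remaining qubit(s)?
i|10⟩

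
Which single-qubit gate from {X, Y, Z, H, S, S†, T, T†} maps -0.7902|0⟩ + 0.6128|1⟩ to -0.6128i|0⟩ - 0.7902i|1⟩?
Y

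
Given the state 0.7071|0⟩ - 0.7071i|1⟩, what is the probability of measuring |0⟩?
0.5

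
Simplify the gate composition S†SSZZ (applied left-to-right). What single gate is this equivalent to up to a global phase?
S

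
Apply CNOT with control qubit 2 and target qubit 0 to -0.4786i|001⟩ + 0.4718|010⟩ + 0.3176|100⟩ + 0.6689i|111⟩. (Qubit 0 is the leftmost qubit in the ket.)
0.4718|010⟩ + 0.6689i|011⟩ + 0.3176|100⟩ - 0.4786i|101⟩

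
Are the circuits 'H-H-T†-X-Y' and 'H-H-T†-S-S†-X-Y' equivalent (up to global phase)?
Yes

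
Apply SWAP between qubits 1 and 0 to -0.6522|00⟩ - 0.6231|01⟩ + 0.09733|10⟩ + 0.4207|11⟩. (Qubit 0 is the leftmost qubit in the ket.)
-0.6522|00⟩ + 0.09733|01⟩ - 0.6231|10⟩ + 0.4207|11⟩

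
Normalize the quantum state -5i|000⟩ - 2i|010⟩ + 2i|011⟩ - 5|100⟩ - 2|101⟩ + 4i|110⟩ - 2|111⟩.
-0.5522i|000⟩ - 0.2209i|010⟩ + 0.2209i|011⟩ - 0.5522|100⟩ - 0.2209|101⟩ + 0.4417i|110⟩ - 0.2209|111⟩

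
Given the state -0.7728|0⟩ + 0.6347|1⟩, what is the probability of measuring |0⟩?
0.5972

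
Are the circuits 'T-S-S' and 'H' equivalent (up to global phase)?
No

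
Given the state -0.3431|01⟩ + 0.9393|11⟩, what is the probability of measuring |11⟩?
0.8823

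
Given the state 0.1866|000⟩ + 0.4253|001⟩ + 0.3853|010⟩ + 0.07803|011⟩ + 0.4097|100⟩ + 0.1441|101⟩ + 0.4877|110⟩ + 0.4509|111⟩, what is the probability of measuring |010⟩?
0.1485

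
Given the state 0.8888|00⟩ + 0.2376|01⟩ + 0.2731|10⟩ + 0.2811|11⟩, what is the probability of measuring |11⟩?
0.07902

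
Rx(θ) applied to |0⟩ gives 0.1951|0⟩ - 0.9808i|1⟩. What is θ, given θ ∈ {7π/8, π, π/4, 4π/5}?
7π/8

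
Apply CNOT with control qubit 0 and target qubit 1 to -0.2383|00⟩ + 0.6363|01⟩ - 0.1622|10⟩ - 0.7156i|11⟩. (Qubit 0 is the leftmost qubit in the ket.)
-0.2383|00⟩ + 0.6363|01⟩ - 0.7156i|10⟩ - 0.1622|11⟩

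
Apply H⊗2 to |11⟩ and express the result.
1/2|00⟩ - 1/2|01⟩ - 1/2|10⟩ + 1/2|11⟩

H⊗2 gives amp(|y⟩) = (1/2) Σ_x (−1)^(x·y) amp(|x⟩), where x·y is the number of positions in which both x and y have a 1.
|00⟩: (1)/2 = 1/2
|01⟩: (-1)/2 = -1/2
|10⟩: (-1)/2 = -1/2
|11⟩: (1)/2 = 1/2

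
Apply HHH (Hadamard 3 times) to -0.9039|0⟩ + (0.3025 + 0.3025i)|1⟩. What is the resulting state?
(-0.4253 + 0.2139i)|0⟩ + (-0.8531 - 0.2139i)|1⟩

H² = I, so H^3 = H: a single Hadamard. With (a, b) = (-0.9039, (0.3025 + 0.3025i)), H gives ((a + b)/√2, (a − b)/√2) = ((-0.4253 + 0.2139i), (-0.8531 - 0.2139i)).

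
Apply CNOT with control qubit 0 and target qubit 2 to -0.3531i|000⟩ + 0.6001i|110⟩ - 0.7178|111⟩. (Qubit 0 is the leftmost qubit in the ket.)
-0.3531i|000⟩ - 0.7178|110⟩ + 0.6001i|111⟩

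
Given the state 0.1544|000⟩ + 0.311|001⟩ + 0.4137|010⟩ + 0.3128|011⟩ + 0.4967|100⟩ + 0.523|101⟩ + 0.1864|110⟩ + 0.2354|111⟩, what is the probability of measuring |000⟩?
0.02384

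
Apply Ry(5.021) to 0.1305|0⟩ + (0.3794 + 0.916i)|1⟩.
(-0.3292 - 0.5405i)|0⟩ + (-0.2293 - 0.7396i)|1⟩

Ry(5.021) = [[cos(θ/2), −sin(θ/2)], [sin(θ/2), cos(θ/2)]]; θ = 5.021, cos(θ/2) ≈ -0.807383, sin(θ/2) ≈ 0.590027.
With a = amp(|0⟩) = 0.1305 and b = amp(|1⟩) = (0.3794 + 0.916i):
new amp(|0⟩) = (-0.807383)·a + (-0.590027)·b = (-0.3292 - 0.5405i)
new amp(|1⟩) = (0.590027)·a + (-0.807383)·b = (-0.2293 - 0.7396i)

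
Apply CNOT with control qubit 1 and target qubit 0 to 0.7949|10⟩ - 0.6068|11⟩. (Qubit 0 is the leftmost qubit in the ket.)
-0.6068|01⟩ + 0.7949|10⟩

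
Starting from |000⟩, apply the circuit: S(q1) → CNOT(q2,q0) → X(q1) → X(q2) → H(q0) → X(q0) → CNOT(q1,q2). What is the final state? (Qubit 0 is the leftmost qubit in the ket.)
1/√2|010⟩ + 1/√2|110⟩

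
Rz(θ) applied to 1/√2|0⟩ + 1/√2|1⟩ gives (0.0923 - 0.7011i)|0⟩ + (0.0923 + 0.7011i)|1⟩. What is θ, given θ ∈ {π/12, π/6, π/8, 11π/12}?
11π/12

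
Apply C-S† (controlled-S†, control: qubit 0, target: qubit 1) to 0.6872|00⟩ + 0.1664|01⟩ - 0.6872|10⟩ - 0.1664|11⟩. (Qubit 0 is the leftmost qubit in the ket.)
0.6872|00⟩ + 0.1664|01⟩ - 0.6872|10⟩ + 0.1664i|11⟩

C-S† leaves the control-|0⟩ kets |00⟩, |01⟩ unchanged and applies S† to qubit 1 on the control-|1⟩ pair (|10⟩, |11⟩).
S† = [[1, 0], [0, -i]].
With a = amp(|10⟩) = -0.6872 and b = amp(|11⟩) = -0.1664:
new amp(|10⟩) = (1)·a = -0.6872
new amp(|11⟩) = (-i)·b = 0.1664i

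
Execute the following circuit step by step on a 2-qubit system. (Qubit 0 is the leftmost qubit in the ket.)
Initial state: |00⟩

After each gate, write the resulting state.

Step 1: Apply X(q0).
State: |10⟩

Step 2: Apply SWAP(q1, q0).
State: |01⟩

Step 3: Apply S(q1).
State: i|01⟩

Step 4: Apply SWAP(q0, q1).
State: i|10⟩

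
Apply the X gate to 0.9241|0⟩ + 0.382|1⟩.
0.382|0⟩ + 0.9241|1⟩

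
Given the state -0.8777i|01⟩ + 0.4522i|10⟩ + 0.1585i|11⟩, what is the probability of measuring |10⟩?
0.2045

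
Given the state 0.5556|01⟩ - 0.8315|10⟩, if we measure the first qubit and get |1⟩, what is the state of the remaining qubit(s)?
-|0⟩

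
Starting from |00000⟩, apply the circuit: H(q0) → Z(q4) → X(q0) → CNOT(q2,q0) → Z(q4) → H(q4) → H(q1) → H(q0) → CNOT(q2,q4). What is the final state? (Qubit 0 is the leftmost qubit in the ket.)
1/2|00000⟩ + 1/2|00001⟩ + 1/2|01000⟩ + 1/2|01001⟩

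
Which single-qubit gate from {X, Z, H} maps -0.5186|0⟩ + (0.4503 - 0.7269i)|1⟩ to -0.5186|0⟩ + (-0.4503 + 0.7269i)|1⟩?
Z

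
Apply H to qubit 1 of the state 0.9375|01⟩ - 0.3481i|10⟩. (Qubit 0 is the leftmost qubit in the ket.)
0.6629|00⟩ - 0.6629|01⟩ - 0.2461i|10⟩ - 0.2461i|11⟩

H on qubit 1 mixes each pair of kets that differ only in qubit 1: amplitudes (a, b) of (|…0…⟩, |…1…⟩) become ((a + b)/√2, (a − b)/√2). Kets absent from the input have amplitude 0.
(|00⟩, |01⟩): (a, b) = (0, 0.9375) → (0.6629, -0.6629)
(|10⟩, |11⟩): (a, b) = (-0.3481i, 0) → (-0.2461i, -0.2461i)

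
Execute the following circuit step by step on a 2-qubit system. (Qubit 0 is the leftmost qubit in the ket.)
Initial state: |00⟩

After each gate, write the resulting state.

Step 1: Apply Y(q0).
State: i|10⟩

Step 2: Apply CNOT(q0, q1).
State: i|11⟩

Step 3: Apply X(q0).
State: i|01⟩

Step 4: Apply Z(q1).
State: -i|01⟩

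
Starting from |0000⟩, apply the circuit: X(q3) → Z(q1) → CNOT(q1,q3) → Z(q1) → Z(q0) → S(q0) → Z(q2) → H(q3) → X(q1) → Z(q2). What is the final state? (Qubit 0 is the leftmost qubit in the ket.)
1/√2|0100⟩ - 1/√2|0101⟩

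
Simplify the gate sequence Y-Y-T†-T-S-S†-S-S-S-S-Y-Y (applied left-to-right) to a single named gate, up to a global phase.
I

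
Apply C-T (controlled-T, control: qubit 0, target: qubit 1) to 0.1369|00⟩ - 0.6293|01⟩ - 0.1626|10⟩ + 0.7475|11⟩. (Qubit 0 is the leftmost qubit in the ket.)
0.1369|00⟩ - 0.6293|01⟩ - 0.1626|10⟩ + (0.5286 + 0.5286i)|11⟩

C-T leaves the control-|0⟩ kets |00⟩, |01⟩ unchanged and applies T to qubit 1 on the control-|1⟩ pair (|10⟩, |11⟩).
T = [[1, 0], [0, (1/√2 + (1/√2)i)]].
With a = amp(|10⟩) = -0.1626 and b = amp(|11⟩) = 0.7475:
new amp(|10⟩) = (1)·a = -0.1626
new amp(|11⟩) = (1/√2 + (1/√2)i)·b = (0.5286 + 0.5286i)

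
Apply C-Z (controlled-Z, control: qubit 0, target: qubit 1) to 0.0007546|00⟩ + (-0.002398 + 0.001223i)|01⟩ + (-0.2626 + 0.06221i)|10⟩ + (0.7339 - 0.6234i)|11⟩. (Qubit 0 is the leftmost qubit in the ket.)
0.0007546|00⟩ + (-0.002398 + 0.001223i)|01⟩ + (-0.2626 + 0.06221i)|10⟩ + (-0.7339 + 0.6234i)|11⟩

C-Z leaves the control-|0⟩ kets |00⟩, |01⟩ unchanged and applies Z to qubit 1 on the control-|1⟩ pair (|10⟩, |11⟩).
Z = [[1, 0], [0, -1]].
With a = amp(|10⟩) = (-0.2626 + 0.06221i) and b = amp(|11⟩) = (0.7339 - 0.6234i):
new amp(|10⟩) = (1)·a = (-0.2626 + 0.06221i)
new amp(|11⟩) = (-1)·b = (-0.7339 + 0.6234i)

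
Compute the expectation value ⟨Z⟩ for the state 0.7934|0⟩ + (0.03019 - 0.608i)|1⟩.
0.2589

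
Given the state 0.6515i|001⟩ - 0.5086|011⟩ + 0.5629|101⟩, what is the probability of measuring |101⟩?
0.3169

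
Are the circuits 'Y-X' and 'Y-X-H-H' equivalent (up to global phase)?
Yes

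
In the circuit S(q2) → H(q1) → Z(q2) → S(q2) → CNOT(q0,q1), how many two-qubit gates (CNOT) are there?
1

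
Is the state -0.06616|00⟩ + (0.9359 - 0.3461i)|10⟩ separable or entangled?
Separable

Writing the state as a|00⟩ + b|01⟩ + c|10⟩ + d|11⟩, it is a product state iff ad − bc = 0.
Here (a, b, c, d) = (-0.06616, 0, (0.9359 - 0.3461i), 0): ad − bc = (-0.06616)(0) − (0)(0.9359 - 0.3461i) = 0, so the state is separable.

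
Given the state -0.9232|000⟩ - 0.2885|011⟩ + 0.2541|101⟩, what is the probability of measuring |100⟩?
0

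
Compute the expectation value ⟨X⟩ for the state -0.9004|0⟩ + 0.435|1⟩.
-0.7833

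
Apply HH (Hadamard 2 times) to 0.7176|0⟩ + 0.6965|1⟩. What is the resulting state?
0.7176|0⟩ + 0.6965|1⟩

H² = I, so an even number of Hadamards cancels: H^2 = I and the state is unchanged.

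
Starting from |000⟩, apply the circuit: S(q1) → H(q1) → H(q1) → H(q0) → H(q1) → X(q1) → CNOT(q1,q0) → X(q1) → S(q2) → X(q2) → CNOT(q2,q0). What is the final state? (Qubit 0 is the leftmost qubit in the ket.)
1/2|001⟩ + 1/2|011⟩ + 1/2|101⟩ + 1/2|111⟩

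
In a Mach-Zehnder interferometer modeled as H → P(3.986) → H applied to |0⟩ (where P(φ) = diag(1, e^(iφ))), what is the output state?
(0.1679 - 0.3738i)|0⟩ + (0.8321 + 0.3738i)|1⟩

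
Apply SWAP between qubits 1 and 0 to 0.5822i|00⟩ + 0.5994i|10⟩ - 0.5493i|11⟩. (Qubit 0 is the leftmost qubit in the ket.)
0.5822i|00⟩ + 0.5994i|01⟩ - 0.5493i|11⟩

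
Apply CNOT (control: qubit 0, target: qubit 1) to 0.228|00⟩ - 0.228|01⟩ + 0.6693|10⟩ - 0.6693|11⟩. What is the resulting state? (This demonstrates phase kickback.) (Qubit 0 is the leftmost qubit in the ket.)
0.228|00⟩ - 0.228|01⟩ - 0.6693|10⟩ + 0.6693|11⟩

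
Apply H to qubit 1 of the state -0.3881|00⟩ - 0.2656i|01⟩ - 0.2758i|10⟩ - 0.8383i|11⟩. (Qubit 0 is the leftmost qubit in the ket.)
(-0.2744 - 0.1878i)|00⟩ + (-0.2744 + 0.1878i)|01⟩ - 0.7878i|10⟩ + 0.3977i|11⟩

H on qubit 1 mixes each pair of kets that differ only in qubit 1: amplitudes (a, b) of (|…0…⟩, |…1…⟩) become ((a + b)/√2, (a − b)/√2). Kets absent from the input have amplitude 0.
(|00⟩, |01⟩): (a, b) = (-0.3881, -0.2656i) → ((-0.2744 - 0.1878i), (-0.2744 + 0.1878i))
(|10⟩, |11⟩): (a, b) = (-0.2758i, -0.8383i) → (-0.7878i, 0.3977i)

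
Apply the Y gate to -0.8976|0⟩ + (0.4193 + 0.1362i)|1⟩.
(0.1362 - 0.4193i)|0⟩ - 0.8976i|1⟩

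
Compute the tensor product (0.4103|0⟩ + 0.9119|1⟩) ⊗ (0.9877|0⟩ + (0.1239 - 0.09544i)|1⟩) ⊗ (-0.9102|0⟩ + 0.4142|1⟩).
-0.3689|000⟩ + 0.1679|001⟩ + (-0.04627 + 0.03564i)|010⟩ + (0.02106 - 0.01622i)|011⟩ - 0.8198|100⟩ + 0.3731|101⟩ + (-0.1028 + 0.07922i)|110⟩ + (0.0468 - 0.03605i)|111⟩

amp(|b₁b₂…⟩) = product of the factor amplitudes for bits b₁, b₂, …; only kets whose every factor amplitude is nonzero survive.
|000⟩: (0.4103)(0.9877)(-0.9102) = -0.3689
|001⟩: (0.4103)(0.9877)(0.4142) = 0.1679
|010⟩: (0.4103)(0.1239 - 0.09544i)(-0.9102) = (-0.04627 + 0.03564i)
|011⟩: (0.4103)(0.1239 - 0.09544i)(0.4142) = (0.02106 - 0.01622i)
|100⟩: (0.9119)(0.9877)(-0.9102) = -0.8198
|101⟩: (0.9119)(0.9877)(0.4142) = 0.3731
|110⟩: (0.9119)(0.1239 - 0.09544i)(-0.9102) = (-0.1028 + 0.07922i)
|111⟩: (0.9119)(0.1239 - 0.09544i)(0.4142) = (0.0468 - 0.03605i)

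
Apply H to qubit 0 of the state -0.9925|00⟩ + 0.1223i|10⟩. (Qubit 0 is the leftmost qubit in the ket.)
(-0.7018 + 0.08648i)|00⟩ + (-0.7018 - 0.08648i)|10⟩

H on qubit 0 mixes each pair of kets that differ only in qubit 0: amplitudes (a, b) of (|…0…⟩, |…1…⟩) become ((a + b)/√2, (a − b)/√2). Kets absent from the input have amplitude 0.
(|00⟩, |10⟩): (a, b) = (-0.9925, 0.1223i) → ((-0.7018 + 0.08648i), (-0.7018 - 0.08648i))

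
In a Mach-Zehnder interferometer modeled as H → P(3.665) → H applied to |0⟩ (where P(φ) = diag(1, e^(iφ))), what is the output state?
(0.06694 - 0.2499i)|0⟩ + (0.9331 + 0.2499i)|1⟩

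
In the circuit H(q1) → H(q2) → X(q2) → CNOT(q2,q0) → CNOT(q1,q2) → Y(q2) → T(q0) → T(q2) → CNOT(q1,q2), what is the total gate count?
9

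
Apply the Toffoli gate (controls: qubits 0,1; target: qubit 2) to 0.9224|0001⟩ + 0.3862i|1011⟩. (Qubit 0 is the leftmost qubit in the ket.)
0.9224|0001⟩ + 0.3862i|1011⟩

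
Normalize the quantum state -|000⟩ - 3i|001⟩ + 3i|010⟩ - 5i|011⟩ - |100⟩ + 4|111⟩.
-0.128|000⟩ - 0.3841i|001⟩ + 0.3841i|010⟩ - 0.6402i|011⟩ - 0.128|100⟩ + 0.5121|111⟩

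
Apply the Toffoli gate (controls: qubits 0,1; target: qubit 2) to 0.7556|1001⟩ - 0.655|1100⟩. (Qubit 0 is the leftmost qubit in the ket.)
0.7556|1001⟩ - 0.655|1110⟩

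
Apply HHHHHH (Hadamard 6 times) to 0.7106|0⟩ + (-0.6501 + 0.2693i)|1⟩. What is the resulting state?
0.7106|0⟩ + (-0.6501 + 0.2693i)|1⟩

H² = I, so an even number of Hadamards cancels: H^6 = I and the state is unchanged.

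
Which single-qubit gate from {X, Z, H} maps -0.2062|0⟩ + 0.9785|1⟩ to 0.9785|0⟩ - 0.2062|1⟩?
X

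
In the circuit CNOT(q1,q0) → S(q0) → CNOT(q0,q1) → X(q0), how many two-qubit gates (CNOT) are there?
2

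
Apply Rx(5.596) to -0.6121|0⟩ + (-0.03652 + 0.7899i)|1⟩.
(0.8424 + 0.0123i)|0⟩ + (0.03439 - 0.5375i)|1⟩

Rx(5.596) = [[cos(θ/2), −i·sin(θ/2)], [−i·sin(θ/2), cos(θ/2)]]; θ = 5.596, cos(θ/2) ≈ -0.94155, sin(θ/2) ≈ 0.336872.
With a = amp(|0⟩) = -0.6121 and b = amp(|1⟩) = (-0.03652 + 0.7899i):
new amp(|0⟩) = (-0.94155)·a + (-0.336872i)·b = (0.8424 + 0.0123i)
new amp(|1⟩) = (-0.336872i)·a + (-0.94155)·b = (0.03439 - 0.5375i)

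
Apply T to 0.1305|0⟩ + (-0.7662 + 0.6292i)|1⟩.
0.1305|0⟩ + (-0.9867 - 0.09687i)|1⟩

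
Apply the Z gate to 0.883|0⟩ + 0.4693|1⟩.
0.883|0⟩ - 0.4693|1⟩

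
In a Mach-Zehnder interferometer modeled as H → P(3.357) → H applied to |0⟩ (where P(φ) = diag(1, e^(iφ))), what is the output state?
(0.01156 - 0.1069i)|0⟩ + (0.9884 + 0.1069i)|1⟩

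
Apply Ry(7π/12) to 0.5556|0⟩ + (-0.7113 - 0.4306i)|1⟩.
(0.9025 + 0.3416i)|0⟩ + (0.007775 - 0.2621i)|1⟩

Ry(7π/12) = [[cos(θ/2), −sin(θ/2)], [sin(θ/2), cos(θ/2)]]; θ = 7π/12, cos(θ/2) ≈ 0.608761, sin(θ/2) ≈ 0.793353.
With a = amp(|0⟩) = 0.5556 and b = amp(|1⟩) = (-0.7113 - 0.4306i):
new amp(|0⟩) = (0.608761)·a + (-0.793353)·b = (0.9025 + 0.3416i)
new amp(|1⟩) = (0.793353)·a + (0.608761)·b = (0.007775 - 0.2621i)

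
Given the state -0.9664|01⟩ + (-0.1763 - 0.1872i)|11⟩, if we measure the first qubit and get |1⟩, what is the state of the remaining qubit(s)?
(-0.6856 - 0.728i)|1⟩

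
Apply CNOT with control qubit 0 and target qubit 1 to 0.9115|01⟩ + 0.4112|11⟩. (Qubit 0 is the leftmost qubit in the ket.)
0.9115|01⟩ + 0.4112|10⟩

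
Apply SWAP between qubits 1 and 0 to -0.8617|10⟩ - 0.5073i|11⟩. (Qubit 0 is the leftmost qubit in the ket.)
-0.8617|01⟩ - 0.5073i|11⟩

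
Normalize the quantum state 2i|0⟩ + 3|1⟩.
0.5547i|0⟩ + 0.8321|1⟩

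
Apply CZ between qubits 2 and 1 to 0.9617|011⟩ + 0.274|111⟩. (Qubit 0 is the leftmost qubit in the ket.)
-0.9617|011⟩ - 0.274|111⟩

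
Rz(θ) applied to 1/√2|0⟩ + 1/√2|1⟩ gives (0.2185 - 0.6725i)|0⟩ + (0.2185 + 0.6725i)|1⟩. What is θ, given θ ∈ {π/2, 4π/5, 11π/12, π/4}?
4π/5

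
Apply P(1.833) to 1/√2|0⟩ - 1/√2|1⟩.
1/√2|0⟩ + (0.1833 - 0.6829i)|1⟩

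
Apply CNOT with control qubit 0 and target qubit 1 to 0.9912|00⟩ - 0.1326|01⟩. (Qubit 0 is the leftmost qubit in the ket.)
0.9912|00⟩ - 0.1326|01⟩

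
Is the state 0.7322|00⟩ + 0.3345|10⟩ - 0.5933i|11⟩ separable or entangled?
Entangled

Writing the state as a|00⟩ + b|01⟩ + c|10⟩ + d|11⟩, it is a product state iff ad − bc = 0.
Here (a, b, c, d) = (0.7322, 0, 0.3345, -0.5933i): ad − bc = (0.7322)(-0.5933i) − (0)(0.3345) = -0.4344i ≠ 0, so the state is entangled.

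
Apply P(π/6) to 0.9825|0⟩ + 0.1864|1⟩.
0.9825|0⟩ + (0.1614 + 0.0932i)|1⟩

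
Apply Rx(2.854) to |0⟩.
0.1433|0⟩ - 0.9897i|1⟩

Rx(2.854) = [[cos(θ/2), −i·sin(θ/2)], [−i·sin(θ/2), cos(θ/2)]]; θ = 2.854, cos(θ/2) ≈ 0.143301, sin(θ/2) ≈ 0.989679.
With a = amp(|0⟩) = 1 and b = amp(|1⟩) = 0:
new amp(|0⟩) = (0.143301)·a + (-0.989679i)·b = 0.1433
new amp(|1⟩) = (-0.989679i)·a + (0.143301)·b = -0.9897i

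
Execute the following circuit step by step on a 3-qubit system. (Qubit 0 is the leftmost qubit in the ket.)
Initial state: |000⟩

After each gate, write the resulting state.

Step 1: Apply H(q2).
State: 1/√2|000⟩ + 1/√2|001⟩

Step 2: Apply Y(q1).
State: (1/√2)i|010⟩ + (1/√2)i|011⟩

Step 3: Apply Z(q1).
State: -(1/√2)i|010⟩ - (1/√2)i|011⟩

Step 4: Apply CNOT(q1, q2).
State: -(1/√2)i|010⟩ - (1/√2)i|011⟩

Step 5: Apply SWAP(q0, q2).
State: -(1/√2)i|010⟩ - (1/√2)i|110⟩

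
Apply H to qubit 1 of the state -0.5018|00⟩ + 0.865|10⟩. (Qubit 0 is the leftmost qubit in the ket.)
-0.3548|00⟩ - 0.3548|01⟩ + 0.6116|10⟩ + 0.6116|11⟩

H on qubit 1 mixes each pair of kets that differ only in qubit 1: amplitudes (a, b) of (|…0…⟩, |…1…⟩) become ((a + b)/√2, (a − b)/√2). Kets absent from the input have amplitude 0.
(|00⟩, |01⟩): (a, b) = (-0.5018, 0) → (-0.3548, -0.3548)
(|10⟩, |11⟩): (a, b) = (0.865, 0) → (0.6116, 0.6116)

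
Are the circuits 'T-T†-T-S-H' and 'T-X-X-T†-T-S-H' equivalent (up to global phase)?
Yes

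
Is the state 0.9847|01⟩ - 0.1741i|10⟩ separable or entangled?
Entangled

Writing the state as a|00⟩ + b|01⟩ + c|10⟩ + d|11⟩, it is a product state iff ad − bc = 0.
Here (a, b, c, d) = (0, 0.9847, -0.1741i, 0): ad − bc = (0)(0) − (0.9847)(-0.1741i) = 0.1714i ≠ 0, so the state is entangled.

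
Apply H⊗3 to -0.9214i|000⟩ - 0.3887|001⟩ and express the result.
(-0.1374 - 0.3258i)|000⟩ + (0.1374 - 0.3258i)|001⟩ + (-0.1374 - 0.3258i)|010⟩ + (0.1374 - 0.3258i)|011⟩ + (-0.1374 - 0.3258i)|100⟩ + (0.1374 - 0.3258i)|101⟩ + (-0.1374 - 0.3258i)|110⟩ + (0.1374 - 0.3258i)|111⟩

H⊗3 gives amp(|y⟩) = (1/2√2) Σ_x (−1)^(x·y) amp(|x⟩), where x·y is the number of positions in which both x and y have a 1.
|000⟩: (-0.9214i - 0.3887)/(2√2) = (-0.1374 - 0.3258i)
|001⟩: (-0.9214i + 0.3887)/(2√2) = (0.1374 - 0.3258i)
|010⟩: (-0.9214i - 0.3887)/(2√2) = (-0.1374 - 0.3258i)
|011⟩: (-0.9214i + 0.3887)/(2√2) = (0.1374 - 0.3258i)
|100⟩: (-0.9214i - 0.3887)/(2√2) = (-0.1374 - 0.3258i)
|101⟩: (-0.9214i + 0.3887)/(2√2) = (0.1374 - 0.3258i)
|110⟩: (-0.9214i - 0.3887)/(2√2) = (-0.1374 - 0.3258i)
|111⟩: (-0.9214i + 0.3887)/(2√2) = (0.1374 - 0.3258i)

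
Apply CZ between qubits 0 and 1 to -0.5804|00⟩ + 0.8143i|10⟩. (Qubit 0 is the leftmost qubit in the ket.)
-0.5804|00⟩ + 0.8143i|10⟩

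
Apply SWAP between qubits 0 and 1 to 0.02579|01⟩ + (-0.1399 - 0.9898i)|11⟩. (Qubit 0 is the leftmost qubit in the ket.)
0.02579|10⟩ + (-0.1399 - 0.9898i)|11⟩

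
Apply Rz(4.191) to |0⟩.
(-0.501 - 0.8655i)|0⟩

Rz(4.191) = [[e^(−iθ/2), 0], [0, e^(iθ/2)]] with e^(±iθ/2) = cos(θ/2) ± i·sin(θ/2); θ = 4.191, cos(θ/2) ≈ -0.500957, sin(θ/2) ≈ 0.865472.
With a = amp(|0⟩) = 1 and b = amp(|1⟩) = 0:
new amp(|0⟩) = (-0.500957 - 0.865472i)·a = (-0.501 - 0.8655i)
new amp(|1⟩) = (-0.500957 + 0.865472i)·b = 0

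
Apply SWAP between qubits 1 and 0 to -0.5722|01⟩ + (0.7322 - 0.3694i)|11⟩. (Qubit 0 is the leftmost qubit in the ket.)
-0.5722|10⟩ + (0.7322 - 0.3694i)|11⟩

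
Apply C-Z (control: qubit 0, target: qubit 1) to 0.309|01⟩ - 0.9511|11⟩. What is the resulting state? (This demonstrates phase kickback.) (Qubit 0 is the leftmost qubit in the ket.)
0.309|01⟩ + 0.9511|11⟩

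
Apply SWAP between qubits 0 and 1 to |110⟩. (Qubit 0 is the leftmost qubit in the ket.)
|110⟩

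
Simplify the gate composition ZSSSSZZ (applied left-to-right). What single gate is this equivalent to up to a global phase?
Z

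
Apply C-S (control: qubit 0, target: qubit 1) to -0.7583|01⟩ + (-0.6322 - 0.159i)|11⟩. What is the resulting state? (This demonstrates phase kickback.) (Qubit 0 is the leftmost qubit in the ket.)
-0.7583|01⟩ + (0.159 - 0.6322i)|11⟩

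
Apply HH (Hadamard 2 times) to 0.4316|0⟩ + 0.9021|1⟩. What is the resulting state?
0.4316|0⟩ + 0.9021|1⟩

H² = I, so an even number of Hadamards cancels: H^2 = I and the state is unchanged.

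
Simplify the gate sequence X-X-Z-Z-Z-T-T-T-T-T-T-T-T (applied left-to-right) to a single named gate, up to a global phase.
Z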